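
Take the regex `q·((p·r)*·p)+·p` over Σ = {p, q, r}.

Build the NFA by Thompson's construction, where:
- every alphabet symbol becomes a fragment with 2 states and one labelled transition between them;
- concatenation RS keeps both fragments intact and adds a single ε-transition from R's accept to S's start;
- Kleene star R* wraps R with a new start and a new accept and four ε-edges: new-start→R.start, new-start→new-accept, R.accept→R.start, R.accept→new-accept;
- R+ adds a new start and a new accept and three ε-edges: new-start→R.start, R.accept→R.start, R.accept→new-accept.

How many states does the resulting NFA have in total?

Recursing over subexpressions:
Each of the 5 symbol leaves contributes a 2-state fragment.
  p·r — 4 states
  (p·r)* — 6 states
  (p·r)*·p — 8 states
  ((p·r)*·p)+ — 10 states
  q·((p·r)*·p)+·p — 14 states

14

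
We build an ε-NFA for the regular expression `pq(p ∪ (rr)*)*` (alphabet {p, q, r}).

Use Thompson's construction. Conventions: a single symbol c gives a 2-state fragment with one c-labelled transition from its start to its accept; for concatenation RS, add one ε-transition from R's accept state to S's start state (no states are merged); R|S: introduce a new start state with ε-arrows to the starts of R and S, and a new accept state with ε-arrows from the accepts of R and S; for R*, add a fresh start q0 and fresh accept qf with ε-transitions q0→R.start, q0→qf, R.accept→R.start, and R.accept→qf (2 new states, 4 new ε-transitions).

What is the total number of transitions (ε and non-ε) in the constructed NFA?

20

Bottom-up over the parse tree:
Each of the 5 symbol leaves contributes 1 transition (1 symbol, 0 ε).
  rr — 3 transitions (2 symbol, 1 ε)
  (rr)* — 7 transitions (2 symbol, 5 ε)
  p ∪ (rr)* — 12 transitions (3 symbol, 9 ε)
  (p ∪ (rr)*)* — 16 transitions (3 symbol, 13 ε)
  pq(p ∪ (rr)*)* — 20 transitions (5 symbol, 15 ε)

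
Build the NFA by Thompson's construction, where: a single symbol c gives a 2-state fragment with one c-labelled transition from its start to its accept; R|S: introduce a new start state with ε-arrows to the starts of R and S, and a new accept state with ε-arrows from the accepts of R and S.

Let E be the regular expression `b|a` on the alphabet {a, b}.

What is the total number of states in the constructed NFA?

6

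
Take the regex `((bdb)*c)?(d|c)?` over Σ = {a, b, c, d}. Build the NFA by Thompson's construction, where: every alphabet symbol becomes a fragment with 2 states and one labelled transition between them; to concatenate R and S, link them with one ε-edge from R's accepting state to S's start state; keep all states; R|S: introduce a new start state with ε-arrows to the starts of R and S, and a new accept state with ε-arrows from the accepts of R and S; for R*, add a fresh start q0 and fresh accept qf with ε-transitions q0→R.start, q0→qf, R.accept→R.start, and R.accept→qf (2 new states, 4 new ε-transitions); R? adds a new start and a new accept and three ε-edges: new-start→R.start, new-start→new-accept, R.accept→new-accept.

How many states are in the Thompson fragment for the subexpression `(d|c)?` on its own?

8

Fragment for `(d|c)?`:
Each of the 2 symbol leaves contributes a 2-state fragment.
  d|c : 6 states
  (d|c)? : 8 states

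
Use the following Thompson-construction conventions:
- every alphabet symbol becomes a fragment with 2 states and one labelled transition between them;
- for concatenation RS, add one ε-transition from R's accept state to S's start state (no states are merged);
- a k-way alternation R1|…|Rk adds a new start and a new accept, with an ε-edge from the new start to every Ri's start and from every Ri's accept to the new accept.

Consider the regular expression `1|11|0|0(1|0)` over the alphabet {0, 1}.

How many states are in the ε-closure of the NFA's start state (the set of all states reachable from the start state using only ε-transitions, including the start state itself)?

5

Work bottom-up. For each fragment F, track |ε-closure(F.start)| and whether F's accept lies in that closure (i.e. whether F accepts ε). A single-symbol fragment has closure size 1 and does not accept ε.
  11 → C equals the left operand's closure size = 1 (its accept is not ε-reachable, so the closure stops there)
  1|0 → C = 1 + 1 + 1 = 3 (the new accept is not ε-reachable since no branch accepts ε)
  0(1|0) → C equals the left operand's closure size = 1 (its accept is not ε-reachable, so the closure stops there)
  1|11|0|0(1|0) → new start ε-reaches every alternative's start; none of them accept ε, so the new accept is not reached: C = 1 + 1 + 1 + 1 + 1 = 5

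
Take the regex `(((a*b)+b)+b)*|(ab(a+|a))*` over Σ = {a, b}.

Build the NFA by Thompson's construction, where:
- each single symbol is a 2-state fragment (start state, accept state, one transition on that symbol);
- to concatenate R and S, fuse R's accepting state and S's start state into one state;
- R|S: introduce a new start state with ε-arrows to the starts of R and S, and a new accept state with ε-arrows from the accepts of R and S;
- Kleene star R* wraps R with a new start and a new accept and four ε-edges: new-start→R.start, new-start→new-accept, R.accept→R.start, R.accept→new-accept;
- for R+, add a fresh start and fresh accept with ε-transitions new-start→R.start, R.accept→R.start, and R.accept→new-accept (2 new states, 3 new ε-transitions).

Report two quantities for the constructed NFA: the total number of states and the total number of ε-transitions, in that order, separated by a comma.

Bottom-up over the parse tree:
Each of the 8 symbol leaves contributes 2 states and 0 ε-transitions.
  a* → 4 states, 4 ε-transitions
  a*b → 5 states, 4 ε-transitions
  (a*b)+ → 7 states, 7 ε-transitions
  (a*b)+b → 8 states, 7 ε-transitions
  ((a*b)+b)+ → 10 states, 10 ε-transitions
  ((a*b)+b)+b → 11 states, 10 ε-transitions
  (((a*b)+b)+b)* → 13 states, 14 ε-transitions
  a+ → 4 states, 3 ε-transitions
  a+|a → 8 states, 7 ε-transitions
  ab(a+|a) → 10 states, 7 ε-transitions
  (ab(a+|a))* → 12 states, 11 ε-transitions
  (((a*b)+b)+b)*|(ab(a+|a))* → 27 states, 29 ε-transitions

27, 29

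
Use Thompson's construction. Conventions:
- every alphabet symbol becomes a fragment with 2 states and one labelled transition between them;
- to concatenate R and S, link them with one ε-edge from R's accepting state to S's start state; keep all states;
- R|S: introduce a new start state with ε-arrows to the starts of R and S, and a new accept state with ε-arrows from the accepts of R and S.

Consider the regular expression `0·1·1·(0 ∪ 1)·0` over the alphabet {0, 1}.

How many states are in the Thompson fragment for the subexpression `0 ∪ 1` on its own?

Fragment for `0 ∪ 1`:
Each of the 2 symbol leaves contributes a 2-state fragment.
  0 ∪ 1 = 6 states

6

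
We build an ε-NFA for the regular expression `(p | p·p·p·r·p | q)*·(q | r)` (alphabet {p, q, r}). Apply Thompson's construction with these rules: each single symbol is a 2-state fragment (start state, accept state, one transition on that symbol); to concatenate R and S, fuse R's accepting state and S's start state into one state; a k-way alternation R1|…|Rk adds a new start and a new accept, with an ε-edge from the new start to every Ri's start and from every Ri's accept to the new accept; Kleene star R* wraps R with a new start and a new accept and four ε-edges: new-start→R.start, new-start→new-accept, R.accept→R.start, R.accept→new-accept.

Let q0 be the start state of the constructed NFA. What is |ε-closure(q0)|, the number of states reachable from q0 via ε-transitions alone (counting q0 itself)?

8

Let C(F) = |ε-closure(F.start)| within fragment F, and note whether F accepts ε. Symbol fragments have C = 1 and do not accept ε. Then:
  p·p·p·r·p → same as the first factor's closure: C = 1
  p | p·p·p·r·p | q → C = 1 + 1 + 1 + 1 = 4 (the new accept is not ε-reachable since no branch accepts ε)
  (p | p·p·p·r·p | q)* → C = 1 (new start) + 4 (body) + 1 (new accept) = 6
  q | r → new start ε-reaches every alternative's start; none of them accept ε, so the new accept is not reached: C = 1 + 1 + 1 = 3
  (p | p·p·p·r·p | q)*·(q | r) → C = 6 + (3−1) = 8 (closure spills across the concat boundary because the left factor accepts ε)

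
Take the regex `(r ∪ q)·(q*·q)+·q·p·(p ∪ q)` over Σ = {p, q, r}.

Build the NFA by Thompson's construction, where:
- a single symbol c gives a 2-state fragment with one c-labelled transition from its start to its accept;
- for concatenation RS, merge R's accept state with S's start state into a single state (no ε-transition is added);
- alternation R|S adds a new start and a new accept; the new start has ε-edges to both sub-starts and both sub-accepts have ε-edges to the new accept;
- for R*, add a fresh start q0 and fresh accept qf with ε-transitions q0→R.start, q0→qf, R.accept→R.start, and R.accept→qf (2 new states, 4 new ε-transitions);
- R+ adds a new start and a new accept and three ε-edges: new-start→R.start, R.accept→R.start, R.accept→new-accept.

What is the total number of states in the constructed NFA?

Building bottom-up:
Each of the 8 symbol leaves contributes a 2-state fragment.
  r ∪ q : 6 states
  q* : 4 states
  q*·q : 5 states
  (q*·q)+ : 7 states
  p ∪ q : 6 states
  (r ∪ q)·(q*·q)+·q·p·(p ∪ q) : 19 states

19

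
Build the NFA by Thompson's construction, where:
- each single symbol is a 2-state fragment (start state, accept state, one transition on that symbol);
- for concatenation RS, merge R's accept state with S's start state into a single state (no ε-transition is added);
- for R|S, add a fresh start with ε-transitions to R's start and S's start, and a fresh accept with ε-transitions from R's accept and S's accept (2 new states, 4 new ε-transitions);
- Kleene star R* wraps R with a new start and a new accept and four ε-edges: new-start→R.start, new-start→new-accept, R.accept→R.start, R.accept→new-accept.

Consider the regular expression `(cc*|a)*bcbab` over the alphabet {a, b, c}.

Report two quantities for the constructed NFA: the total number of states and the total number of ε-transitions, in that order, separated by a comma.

16, 12

By structural recursion:
Each of the 8 symbol leaves contributes 2 states and 0 ε-transitions.
  c* : 4 states, 4 ε-transitions
  cc* : 5 states, 4 ε-transitions
  cc*|a : 9 states, 8 ε-transitions
  (cc*|a)* : 11 states, 12 ε-transitions
  (cc*|a)*bcbab : 16 states, 12 ε-transitions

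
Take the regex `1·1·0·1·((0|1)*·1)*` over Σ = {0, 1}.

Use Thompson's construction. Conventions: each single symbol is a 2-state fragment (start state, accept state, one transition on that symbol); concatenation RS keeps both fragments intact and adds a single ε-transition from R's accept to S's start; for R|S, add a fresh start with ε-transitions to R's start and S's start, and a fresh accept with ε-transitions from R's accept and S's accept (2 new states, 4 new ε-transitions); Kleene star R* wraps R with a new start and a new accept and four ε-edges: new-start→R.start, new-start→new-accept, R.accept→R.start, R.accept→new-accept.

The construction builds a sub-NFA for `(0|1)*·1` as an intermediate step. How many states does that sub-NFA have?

10

Fragment for `(0|1)*·1`:
Each of the 3 symbol leaves contributes a 2-state fragment.
  0|1 → 6 states
  (0|1)* → 8 states
  (0|1)*·1 → 10 states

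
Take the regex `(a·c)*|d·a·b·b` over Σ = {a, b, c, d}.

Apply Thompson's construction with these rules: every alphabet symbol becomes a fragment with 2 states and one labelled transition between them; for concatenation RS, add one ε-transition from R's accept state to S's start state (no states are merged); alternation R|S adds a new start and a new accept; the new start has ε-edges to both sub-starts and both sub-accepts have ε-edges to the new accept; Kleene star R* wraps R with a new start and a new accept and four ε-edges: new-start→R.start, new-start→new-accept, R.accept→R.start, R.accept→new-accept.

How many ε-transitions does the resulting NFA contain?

12

Bottom-up over the parse tree:
Each of the 6 symbol leaves contributes 0 ε-transitions.
  a·c — 1 ε-transition
  (a·c)* — 5 ε-transitions
  d·a·b·b — 3 ε-transitions
  (a·c)*|d·a·b·b — 12 ε-transitions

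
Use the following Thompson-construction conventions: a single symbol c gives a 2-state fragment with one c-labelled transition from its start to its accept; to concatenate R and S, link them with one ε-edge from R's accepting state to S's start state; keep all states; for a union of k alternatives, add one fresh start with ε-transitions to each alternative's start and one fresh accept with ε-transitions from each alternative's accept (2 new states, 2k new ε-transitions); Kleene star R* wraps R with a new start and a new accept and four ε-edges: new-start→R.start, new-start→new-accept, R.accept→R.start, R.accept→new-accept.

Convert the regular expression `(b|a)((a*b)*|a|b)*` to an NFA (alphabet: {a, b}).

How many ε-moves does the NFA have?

24

Per subexpression:
Each of the 6 symbol leaves contributes 0 ε-transitions.
  b|a = 4 ε-transitions
  a* = 4 ε-transitions
  a*b = 5 ε-transitions
  (a*b)* = 9 ε-transitions
  (a*b)*|a|b = 15 ε-transitions
  ((a*b)*|a|b)* = 19 ε-transitions
  (b|a)((a*b)*|a|b)* = 24 ε-transitions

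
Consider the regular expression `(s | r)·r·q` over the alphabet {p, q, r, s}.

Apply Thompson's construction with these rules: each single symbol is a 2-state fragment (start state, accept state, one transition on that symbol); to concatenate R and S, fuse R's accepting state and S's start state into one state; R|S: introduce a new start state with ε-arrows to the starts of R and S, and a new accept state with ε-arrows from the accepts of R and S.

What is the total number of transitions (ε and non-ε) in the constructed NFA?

8

Recursing over subexpressions:
Each of the 4 symbol leaves contributes 1 transition (1 symbol, 0 ε).
  s | r = 6 transitions (2 symbol, 4 ε)
  (s | r)·r·q = 8 transitions (4 symbol, 4 ε)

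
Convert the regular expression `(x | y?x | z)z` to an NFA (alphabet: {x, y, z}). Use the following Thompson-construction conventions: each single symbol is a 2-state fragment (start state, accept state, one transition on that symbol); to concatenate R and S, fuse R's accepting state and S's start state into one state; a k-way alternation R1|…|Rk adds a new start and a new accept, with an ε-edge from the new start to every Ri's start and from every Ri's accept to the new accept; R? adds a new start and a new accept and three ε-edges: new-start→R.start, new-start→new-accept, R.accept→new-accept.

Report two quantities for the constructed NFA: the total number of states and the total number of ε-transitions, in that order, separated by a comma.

12, 9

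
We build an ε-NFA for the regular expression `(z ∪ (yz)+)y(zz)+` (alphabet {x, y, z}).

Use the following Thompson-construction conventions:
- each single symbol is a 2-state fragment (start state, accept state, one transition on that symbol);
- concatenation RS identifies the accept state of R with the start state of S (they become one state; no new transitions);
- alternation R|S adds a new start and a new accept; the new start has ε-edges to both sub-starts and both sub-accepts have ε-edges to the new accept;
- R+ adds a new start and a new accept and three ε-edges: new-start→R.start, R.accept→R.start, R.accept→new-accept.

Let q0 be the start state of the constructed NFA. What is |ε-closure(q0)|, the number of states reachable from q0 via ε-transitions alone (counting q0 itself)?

Work bottom-up. For each fragment F, track |ε-closure(F.start)| and whether F's accept lies in that closure (i.e. whether F accepts ε). A single-symbol fragment has closure size 1 and does not accept ε.
  yz → same as the first factor's closure: C = 1
  (yz)+ → new start ε-reaches only the body's start; the new accept needs a symbol first: C = 1 + 1 = 2
  z ∪ (yz)+ → new start ε-reaches every alternative's start; none of them accept ε, so the new accept is not reached: C = 1 + 1 + 2 = 4
  zz → C equals the left operand's closure size = 1 (its accept is not ε-reachable, so the closure stops there)
  (zz)+ → C = 1 + 1 = 2 (the body doesn't accept ε, so the new accept is not reached)
  (z ∪ (yz)+)y(zz)+ → same as the first factor's closure: C = 4

4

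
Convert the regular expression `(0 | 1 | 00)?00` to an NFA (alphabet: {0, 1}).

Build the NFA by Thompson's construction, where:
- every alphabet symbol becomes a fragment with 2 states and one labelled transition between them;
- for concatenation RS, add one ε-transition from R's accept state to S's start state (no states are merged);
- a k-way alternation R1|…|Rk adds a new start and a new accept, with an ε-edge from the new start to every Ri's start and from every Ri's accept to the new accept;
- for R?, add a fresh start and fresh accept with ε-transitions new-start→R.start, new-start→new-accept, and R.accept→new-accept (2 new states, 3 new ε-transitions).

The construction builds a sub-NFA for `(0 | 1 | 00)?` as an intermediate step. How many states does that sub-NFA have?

12

Fragment for `(0 | 1 | 00)?`:
Each of the 4 symbol leaves contributes a 2-state fragment.
  00 — 4 states
  0 | 1 | 00 — 10 states
  (0 | 1 | 00)? — 12 states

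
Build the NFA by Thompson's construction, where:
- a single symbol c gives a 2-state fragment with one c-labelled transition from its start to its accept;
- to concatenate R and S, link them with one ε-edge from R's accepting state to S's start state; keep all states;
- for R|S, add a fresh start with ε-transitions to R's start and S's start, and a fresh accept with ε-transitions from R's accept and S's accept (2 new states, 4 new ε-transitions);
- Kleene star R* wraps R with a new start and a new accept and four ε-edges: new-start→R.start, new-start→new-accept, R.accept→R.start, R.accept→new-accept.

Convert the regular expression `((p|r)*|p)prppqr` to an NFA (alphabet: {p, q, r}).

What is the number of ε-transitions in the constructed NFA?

Building bottom-up:
Each of the 9 symbol leaves contributes 0 ε-transitions.
  p|r = 4 ε-transitions
  (p|r)* = 8 ε-transitions
  (p|r)*|p = 12 ε-transitions
  ((p|r)*|p)prppqr = 18 ε-transitions

18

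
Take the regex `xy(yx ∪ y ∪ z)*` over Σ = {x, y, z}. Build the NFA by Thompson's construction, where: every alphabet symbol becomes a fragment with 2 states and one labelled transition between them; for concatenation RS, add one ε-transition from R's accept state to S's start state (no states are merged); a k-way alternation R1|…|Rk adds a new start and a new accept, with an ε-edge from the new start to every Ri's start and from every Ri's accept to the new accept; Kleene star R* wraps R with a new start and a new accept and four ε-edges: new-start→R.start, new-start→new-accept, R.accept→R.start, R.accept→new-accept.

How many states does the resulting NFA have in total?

Per subexpression:
Each of the 6 symbol leaves contributes a 2-state fragment.
  yx — 4 states
  yx ∪ y ∪ z — 10 states
  (yx ∪ y ∪ z)* — 12 states
  xy(yx ∪ y ∪ z)* — 16 states

16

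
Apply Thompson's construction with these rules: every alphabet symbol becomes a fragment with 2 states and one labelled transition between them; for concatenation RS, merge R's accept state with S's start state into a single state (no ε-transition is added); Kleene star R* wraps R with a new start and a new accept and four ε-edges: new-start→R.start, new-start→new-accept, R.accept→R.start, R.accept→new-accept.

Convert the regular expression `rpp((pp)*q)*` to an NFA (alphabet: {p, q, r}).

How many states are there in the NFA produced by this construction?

Building bottom-up:
Each of the 6 symbol leaves contributes a 2-state fragment.
  pp : 3 states
  (pp)* : 5 states
  (pp)*q : 6 states
  ((pp)*q)* : 8 states
  rpp((pp)*q)* : 11 states

11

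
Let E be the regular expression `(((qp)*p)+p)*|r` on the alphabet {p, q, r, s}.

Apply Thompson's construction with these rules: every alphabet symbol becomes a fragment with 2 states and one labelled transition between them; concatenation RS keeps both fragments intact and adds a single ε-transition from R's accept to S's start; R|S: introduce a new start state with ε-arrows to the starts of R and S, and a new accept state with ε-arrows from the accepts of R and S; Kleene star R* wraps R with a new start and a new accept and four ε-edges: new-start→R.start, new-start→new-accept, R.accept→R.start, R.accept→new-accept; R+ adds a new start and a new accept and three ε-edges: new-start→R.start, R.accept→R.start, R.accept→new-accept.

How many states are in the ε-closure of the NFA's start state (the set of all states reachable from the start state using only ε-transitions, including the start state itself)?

10

Work bottom-up. For each fragment F, track |ε-closure(F.start)| and whether F's accept lies in that closure (i.e. whether F accepts ε). A single-symbol fragment has closure size 1 and does not accept ε.
  qp → same as the first factor's closure: |closure| = 1
  (qp)* → |closure| = 1 (new start) + 1 (body) + 1 (new accept) = 3
  (qp)*p → |closure| = 3 + 1 = 4 (closure spills across the concat boundary because the left factor accepts ε)
  ((qp)*p)+ → |closure| = 1 + 4 = 5 (the body doesn't accept ε, so the new accept is not reached)
  ((qp)*p)+p → |closure| equals the left operand's closure size = 5 (its accept is not ε-reachable, so the closure stops there)
  (((qp)*p)+p)* → the star's fresh start ε-reaches both the body's start and the fresh accept: |closure| = 2 + 5 = 7
  (((qp)*p)+p)*|r → new start ε-reaches every alternative's start; at least one alternative accepts ε, so the union's new accept is reached too: |closure| = 1 + 7 + 1 + 1 = 10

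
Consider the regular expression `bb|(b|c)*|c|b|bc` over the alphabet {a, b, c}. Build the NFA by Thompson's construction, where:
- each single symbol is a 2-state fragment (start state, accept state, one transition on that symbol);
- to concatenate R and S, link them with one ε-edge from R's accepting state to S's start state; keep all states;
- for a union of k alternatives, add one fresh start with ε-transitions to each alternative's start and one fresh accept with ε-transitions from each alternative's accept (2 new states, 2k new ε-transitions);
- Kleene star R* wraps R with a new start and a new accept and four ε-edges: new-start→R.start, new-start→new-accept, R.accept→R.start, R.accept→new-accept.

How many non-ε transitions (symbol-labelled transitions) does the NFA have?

8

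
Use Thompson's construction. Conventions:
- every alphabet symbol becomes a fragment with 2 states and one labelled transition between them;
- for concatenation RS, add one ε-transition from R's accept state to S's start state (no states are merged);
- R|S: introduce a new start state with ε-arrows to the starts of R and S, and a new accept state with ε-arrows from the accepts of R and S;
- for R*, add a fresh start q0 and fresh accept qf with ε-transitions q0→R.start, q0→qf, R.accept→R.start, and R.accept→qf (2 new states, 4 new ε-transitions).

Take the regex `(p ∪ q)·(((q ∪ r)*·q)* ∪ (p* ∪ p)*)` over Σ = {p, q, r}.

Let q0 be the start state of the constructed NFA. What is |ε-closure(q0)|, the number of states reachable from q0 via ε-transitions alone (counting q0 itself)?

3

Work bottom-up. For each fragment F, track |ε-closure(F.start)| and whether F's accept lies in that closure (i.e. whether F accepts ε). A single-symbol fragment has closure size 1 and does not accept ε.
  p ∪ q : new start ε-reaches every alternative's start; none of them accept ε, so the new accept is not reached: |closure| = 1 + 1 + 1 = 3
  q ∪ r : |closure| = 1 + 1 + 1 = 3 (the new accept is not ε-reachable since no branch accepts ε)
  (q ∪ r)* : new start has ε-edges to the inner start and to the new accept, so |closure| = 2 + 3 = 5
  (q ∪ r)*·q : |closure| = 5 + 1 = 6 (closure spills across the concat boundary because the left factor accepts ε)
  ((q ∪ r)*·q)* : new start has ε-edges to the inner start and to the new accept, so |closure| = 2 + 6 = 8
  p* : |closure| = 1 (new start) + 1 (body) + 1 (new accept) = 3
  p* ∪ p : |closure| = 1 (new start) + (3 + 1) + 1 (new accept, since some branch ε-reaches its own accept) = 6
  (p* ∪ p)* : the star's fresh start ε-reaches both the body's start and the fresh accept: |closure| = 2 + 6 = 8
  ((q ∪ r)*·q)* ∪ (p* ∪ p)* : new start ε-reaches every alternative's start; at least one alternative accepts ε, so the union's new accept is reached too: |closure| = 1 + 8 + 8 + 1 = 18
  (p ∪ q)·(((q ∪ r)*·q)* ∪ (p* ∪ p)*) : |closure| equals the left operand's closure size = 3 (its accept is not ε-reachable, so the closure stops there)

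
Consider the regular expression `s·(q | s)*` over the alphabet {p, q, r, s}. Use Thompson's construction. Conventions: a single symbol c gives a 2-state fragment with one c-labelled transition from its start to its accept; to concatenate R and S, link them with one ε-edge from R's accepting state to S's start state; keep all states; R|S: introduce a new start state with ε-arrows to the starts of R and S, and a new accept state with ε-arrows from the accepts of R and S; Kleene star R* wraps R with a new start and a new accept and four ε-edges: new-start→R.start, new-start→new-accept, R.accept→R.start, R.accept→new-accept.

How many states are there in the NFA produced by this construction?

By structural recursion:
Each of the 3 symbol leaves contributes a 2-state fragment.
  q | s → 6 states
  (q | s)* → 8 states
  s·(q | s)* → 10 states

10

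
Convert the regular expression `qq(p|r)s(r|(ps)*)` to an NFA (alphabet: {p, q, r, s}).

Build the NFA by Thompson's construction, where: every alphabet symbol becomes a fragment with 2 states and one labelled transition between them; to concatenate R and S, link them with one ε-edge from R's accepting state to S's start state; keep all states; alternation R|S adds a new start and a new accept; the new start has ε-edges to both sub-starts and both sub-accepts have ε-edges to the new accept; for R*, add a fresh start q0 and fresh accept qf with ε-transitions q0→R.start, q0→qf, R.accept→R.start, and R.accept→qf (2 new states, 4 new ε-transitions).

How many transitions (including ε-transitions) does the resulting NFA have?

Recursing over subexpressions:
Each of the 8 symbol leaves contributes 1 transition (1 symbol, 0 ε).
  p|r → 6 transitions (2 symbol, 4 ε)
  ps → 3 transitions (2 symbol, 1 ε)
  (ps)* → 7 transitions (2 symbol, 5 ε)
  r|(ps)* → 12 transitions (3 symbol, 9 ε)
  qq(p|r)s(r|(ps)*) → 25 transitions (8 symbol, 17 ε)

25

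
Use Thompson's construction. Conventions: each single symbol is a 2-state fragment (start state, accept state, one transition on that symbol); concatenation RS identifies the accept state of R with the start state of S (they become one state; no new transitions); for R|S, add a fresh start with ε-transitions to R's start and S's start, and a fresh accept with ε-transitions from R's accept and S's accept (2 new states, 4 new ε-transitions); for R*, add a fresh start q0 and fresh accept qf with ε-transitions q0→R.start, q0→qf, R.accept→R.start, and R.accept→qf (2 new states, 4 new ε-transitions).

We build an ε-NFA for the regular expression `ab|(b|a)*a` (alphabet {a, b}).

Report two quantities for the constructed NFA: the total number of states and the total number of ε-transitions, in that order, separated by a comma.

14, 12

Bottom-up over the parse tree:
Each of the 5 symbol leaves contributes 2 states and 0 ε-transitions.
  ab = 3 states, 0 ε-transitions
  b|a = 6 states, 4 ε-transitions
  (b|a)* = 8 states, 8 ε-transitions
  (b|a)*a = 9 states, 8 ε-transitions
  ab|(b|a)*a = 14 states, 12 ε-transitions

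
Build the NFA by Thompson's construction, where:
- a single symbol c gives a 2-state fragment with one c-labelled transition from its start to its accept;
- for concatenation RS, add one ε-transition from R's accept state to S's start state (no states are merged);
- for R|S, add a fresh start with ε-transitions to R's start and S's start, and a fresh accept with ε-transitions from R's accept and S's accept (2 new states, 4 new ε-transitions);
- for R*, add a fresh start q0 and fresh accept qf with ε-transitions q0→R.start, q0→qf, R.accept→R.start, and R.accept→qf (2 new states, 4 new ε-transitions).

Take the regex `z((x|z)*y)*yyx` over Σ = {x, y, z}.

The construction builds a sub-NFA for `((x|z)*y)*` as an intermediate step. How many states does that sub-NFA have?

Fragment for `((x|z)*y)*`:
Each of the 3 symbol leaves contributes a 2-state fragment.
  x|z — 6 states
  (x|z)* — 8 states
  (x|z)*y — 10 states
  ((x|z)*y)* — 12 states

12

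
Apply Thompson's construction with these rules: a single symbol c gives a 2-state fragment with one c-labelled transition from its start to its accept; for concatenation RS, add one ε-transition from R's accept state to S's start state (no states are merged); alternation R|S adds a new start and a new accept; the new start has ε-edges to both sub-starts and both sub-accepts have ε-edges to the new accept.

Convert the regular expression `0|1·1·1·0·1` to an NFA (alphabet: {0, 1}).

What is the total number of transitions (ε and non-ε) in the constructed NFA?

14

Recursing over subexpressions:
Each of the 6 symbol leaves contributes 1 transition (1 symbol, 0 ε).
  1·1·1·0·1 : 9 transitions (5 symbol, 4 ε)
  0|1·1·1·0·1 : 14 transitions (6 symbol, 8 ε)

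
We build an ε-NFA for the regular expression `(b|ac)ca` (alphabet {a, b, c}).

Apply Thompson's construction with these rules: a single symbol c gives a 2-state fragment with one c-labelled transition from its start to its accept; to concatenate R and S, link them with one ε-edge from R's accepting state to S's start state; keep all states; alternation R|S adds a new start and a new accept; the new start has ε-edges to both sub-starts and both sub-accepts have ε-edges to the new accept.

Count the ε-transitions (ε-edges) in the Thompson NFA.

Bottom-up over the parse tree:
Each of the 5 symbol leaves contributes 0 ε-transitions.
  ac → 1 ε-transition
  b|ac → 5 ε-transitions
  (b|ac)ca → 7 ε-transitions

7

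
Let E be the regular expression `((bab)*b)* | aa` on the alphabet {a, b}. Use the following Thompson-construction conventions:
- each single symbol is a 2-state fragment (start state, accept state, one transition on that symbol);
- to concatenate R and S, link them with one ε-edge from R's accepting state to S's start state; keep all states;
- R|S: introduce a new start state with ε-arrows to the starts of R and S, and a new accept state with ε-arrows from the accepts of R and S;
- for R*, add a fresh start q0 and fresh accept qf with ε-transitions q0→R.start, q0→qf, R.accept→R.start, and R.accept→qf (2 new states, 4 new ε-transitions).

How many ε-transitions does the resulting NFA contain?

Per subexpression:
Each of the 6 symbol leaves contributes 0 ε-transitions.
  bab → 2 ε-transitions
  (bab)* → 6 ε-transitions
  (bab)*b → 7 ε-transitions
  ((bab)*b)* → 11 ε-transitions
  aa → 1 ε-transition
  ((bab)*b)* | aa → 16 ε-transitions

16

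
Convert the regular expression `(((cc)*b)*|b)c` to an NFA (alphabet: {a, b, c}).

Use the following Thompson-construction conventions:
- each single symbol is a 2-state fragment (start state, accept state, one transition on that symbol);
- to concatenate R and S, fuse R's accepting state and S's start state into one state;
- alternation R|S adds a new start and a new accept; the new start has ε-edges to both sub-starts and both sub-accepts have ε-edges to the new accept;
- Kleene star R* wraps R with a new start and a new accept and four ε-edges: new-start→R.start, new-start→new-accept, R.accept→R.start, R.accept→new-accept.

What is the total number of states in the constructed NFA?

Per subexpression:
Each of the 5 symbol leaves contributes a 2-state fragment.
  cc : 3 states
  (cc)* : 5 states
  (cc)*b : 6 states
  ((cc)*b)* : 8 states
  ((cc)*b)*|b : 12 states
  (((cc)*b)*|b)c : 13 states

13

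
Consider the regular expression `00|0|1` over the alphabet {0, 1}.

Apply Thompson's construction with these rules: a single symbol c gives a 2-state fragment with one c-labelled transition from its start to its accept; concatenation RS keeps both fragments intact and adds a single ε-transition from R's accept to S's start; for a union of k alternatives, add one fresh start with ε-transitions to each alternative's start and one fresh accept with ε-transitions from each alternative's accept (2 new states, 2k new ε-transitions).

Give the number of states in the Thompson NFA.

10

Recursing over subexpressions:
Each of the 4 symbol leaves contributes a 2-state fragment.
  00 = 4 states
  00|0|1 = 10 states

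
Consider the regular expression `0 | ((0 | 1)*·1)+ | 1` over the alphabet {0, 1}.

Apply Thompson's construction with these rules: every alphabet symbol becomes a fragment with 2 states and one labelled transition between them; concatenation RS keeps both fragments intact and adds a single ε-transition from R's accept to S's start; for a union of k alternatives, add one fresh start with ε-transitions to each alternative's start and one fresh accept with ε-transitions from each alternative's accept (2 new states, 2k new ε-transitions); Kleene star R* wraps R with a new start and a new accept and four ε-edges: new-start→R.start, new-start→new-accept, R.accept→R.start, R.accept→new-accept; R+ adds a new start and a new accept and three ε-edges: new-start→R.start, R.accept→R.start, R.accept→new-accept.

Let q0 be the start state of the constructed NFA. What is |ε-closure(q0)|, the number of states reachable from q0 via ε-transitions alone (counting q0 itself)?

10

Let C(F) = |ε-closure(F.start)| within fragment F, and note whether F accepts ε. Symbol fragments have C = 1 and do not accept ε. Then:
  0 | 1 → new start ε-reaches every alternative's start; none of them accept ε, so the new accept is not reached: C = 1 + 1 + 1 = 3
  (0 | 1)* → new start has ε-edges to the inner start and to the new accept, so C = 2 + 3 = 5
  (0 | 1)*·1 → the left operand accepts ε, so the closure extends into the next operand (via the concat ε-link); C = 5 + 1 = 6
  ((0 | 1)*·1)+ → new start ε-reaches only the body's start; the new accept needs a symbol first: C = 1 + 6 = 7
  0 | ((0 | 1)*·1)+ | 1 → C = 1 + 1 + 7 + 1 = 10 (the new accept is not ε-reachable since no branch accepts ε)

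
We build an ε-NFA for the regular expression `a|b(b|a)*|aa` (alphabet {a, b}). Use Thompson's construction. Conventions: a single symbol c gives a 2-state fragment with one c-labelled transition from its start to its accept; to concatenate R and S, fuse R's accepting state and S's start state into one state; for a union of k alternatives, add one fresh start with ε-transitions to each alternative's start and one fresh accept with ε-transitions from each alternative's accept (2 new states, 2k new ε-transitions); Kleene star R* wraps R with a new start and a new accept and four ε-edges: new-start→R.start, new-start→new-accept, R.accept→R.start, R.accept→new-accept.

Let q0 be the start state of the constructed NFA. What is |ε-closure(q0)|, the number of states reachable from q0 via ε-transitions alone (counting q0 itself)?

Compute the ε-closure size of each fragment's start state recursively; a symbol fragment's start has no outgoing ε-edge, so its closure is just itself (size 1).
  b|a → new start ε-reaches every alternative's start; none of them accept ε, so the new accept is not reached: |closure| = 1 + 1 + 1 = 3
  (b|a)* → new start has ε-edges to the inner start and to the new accept, so |closure| = 2 + 3 = 5
  b(b|a)* → |closure| equals the left operand's closure size = 1 (its accept is not ε-reachable, so the closure stops there)
  aa → same as the first factor's closure: |closure| = 1
  a|b(b|a)*|aa → |closure| = 1 + 1 + 1 + 1 = 4 (the new accept is not ε-reachable since no branch accepts ε)

4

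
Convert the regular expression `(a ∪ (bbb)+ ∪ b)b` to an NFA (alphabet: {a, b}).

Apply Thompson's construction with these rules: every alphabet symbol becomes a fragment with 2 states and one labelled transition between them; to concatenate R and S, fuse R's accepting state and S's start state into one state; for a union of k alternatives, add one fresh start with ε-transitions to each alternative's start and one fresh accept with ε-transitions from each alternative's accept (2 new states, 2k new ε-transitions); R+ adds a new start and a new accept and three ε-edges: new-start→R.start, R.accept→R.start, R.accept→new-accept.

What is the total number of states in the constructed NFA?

Recursing over subexpressions:
Each of the 6 symbol leaves contributes a 2-state fragment.
  bbb = 4 states
  (bbb)+ = 6 states
  a ∪ (bbb)+ ∪ b = 12 states
  (a ∪ (bbb)+ ∪ b)b = 13 states

13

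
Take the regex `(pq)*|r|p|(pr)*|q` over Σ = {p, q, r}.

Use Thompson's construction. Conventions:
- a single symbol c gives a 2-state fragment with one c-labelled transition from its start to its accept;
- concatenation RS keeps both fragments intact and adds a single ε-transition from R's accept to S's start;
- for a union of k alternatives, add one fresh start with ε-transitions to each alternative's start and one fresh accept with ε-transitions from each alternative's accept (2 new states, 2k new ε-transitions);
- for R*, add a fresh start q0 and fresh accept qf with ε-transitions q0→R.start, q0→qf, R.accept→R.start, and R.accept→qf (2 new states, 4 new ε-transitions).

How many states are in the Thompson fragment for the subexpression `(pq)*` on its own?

Fragment for `(pq)*`:
Each of the 2 symbol leaves contributes a 2-state fragment.
  pq : 4 states
  (pq)* : 6 states

6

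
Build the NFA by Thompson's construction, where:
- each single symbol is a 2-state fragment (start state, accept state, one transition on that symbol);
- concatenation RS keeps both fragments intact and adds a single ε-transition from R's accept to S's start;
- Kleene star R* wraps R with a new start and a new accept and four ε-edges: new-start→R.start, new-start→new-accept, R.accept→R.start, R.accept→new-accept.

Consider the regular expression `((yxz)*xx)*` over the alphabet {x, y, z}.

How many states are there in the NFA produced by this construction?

14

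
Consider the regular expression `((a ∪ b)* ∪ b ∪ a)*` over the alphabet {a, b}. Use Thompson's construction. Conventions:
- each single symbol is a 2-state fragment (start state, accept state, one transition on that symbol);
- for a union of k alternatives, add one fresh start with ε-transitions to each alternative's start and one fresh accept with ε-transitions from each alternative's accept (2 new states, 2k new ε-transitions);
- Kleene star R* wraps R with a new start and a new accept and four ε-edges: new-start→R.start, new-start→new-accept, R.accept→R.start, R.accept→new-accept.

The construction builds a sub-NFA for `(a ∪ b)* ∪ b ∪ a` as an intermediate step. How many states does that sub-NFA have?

14

Fragment for `(a ∪ b)* ∪ b ∪ a`:
Each of the 4 symbol leaves contributes a 2-state fragment.
  a ∪ b — 6 states
  (a ∪ b)* — 8 states
  (a ∪ b)* ∪ b ∪ a — 14 states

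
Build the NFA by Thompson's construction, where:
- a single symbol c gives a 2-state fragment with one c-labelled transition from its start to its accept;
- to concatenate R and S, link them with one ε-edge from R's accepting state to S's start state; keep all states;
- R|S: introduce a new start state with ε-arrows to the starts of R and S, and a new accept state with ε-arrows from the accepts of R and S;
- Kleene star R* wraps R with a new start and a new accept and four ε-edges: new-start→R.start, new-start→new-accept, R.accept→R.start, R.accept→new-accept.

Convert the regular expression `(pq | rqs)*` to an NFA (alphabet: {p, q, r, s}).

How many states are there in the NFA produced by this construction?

Bottom-up over the parse tree:
Each of the 5 symbol leaves contributes a 2-state fragment.
  pq — 4 states
  rqs — 6 states
  pq | rqs — 12 states
  (pq | rqs)* — 14 states

14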